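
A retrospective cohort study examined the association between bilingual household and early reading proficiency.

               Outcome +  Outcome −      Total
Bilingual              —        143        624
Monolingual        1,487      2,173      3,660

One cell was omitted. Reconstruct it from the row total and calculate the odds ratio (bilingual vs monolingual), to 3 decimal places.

4.915

The missing cell is in the exposed row: 624 − 143 = 481.
So a = 481, b = 143, c = 1487, d = 2173.
OR = (a·d)/(b·c) = (481 × 2173) / (143 × 1487) = 1045213 / 212641 = 4.91539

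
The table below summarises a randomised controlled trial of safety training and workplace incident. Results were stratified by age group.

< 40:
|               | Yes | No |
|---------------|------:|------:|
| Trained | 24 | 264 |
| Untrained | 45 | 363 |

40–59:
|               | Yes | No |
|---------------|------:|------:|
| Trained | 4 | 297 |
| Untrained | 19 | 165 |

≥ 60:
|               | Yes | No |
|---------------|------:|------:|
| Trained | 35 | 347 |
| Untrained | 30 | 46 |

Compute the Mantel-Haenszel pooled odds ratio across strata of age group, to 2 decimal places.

OR_MH = Σ(aᵢdᵢ/nᵢ) / Σ(bᵢcᵢ/nᵢ), where nᵢ is the stratum total.
Stratum 1 (< 40): n = 696; a·d/n = 24·363/696 = 12.5172; b·c/n = 264·45/696 = 17.0690
Stratum 2 (40–59): n = 485; a·d/n = 4·165/485 = 1.3608; b·c/n = 297·19/485 = 11.6351
Stratum 3 (≥ 60): n = 458; a·d/n = 35·46/458 = 3.5153; b·c/n = 347·30/458 = 22.7293
OR_MH = (12.5172 + 1.3608 + 3.5153) / (17.0690 + 11.6351 + 22.7293) = 17.3933 / 51.4333 = 0.33817

0.34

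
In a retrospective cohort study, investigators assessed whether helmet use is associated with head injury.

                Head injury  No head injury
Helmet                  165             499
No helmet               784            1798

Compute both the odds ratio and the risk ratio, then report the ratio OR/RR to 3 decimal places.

Cells: a = 165, b = 499, c = 784, d = 1798.
OR = (165·1798)/(499·784) = 296670/391216 = 0.75833
Risk in exposed = 165/664 = 0.24849; risk in unexposed = 784/2582 = 0.30364; RR = 0.81838
OR/RR = 0.75833 / 0.81838 = 0.92662
The outcome is not rare, so the OR lies further from 1 than the RR.

0.927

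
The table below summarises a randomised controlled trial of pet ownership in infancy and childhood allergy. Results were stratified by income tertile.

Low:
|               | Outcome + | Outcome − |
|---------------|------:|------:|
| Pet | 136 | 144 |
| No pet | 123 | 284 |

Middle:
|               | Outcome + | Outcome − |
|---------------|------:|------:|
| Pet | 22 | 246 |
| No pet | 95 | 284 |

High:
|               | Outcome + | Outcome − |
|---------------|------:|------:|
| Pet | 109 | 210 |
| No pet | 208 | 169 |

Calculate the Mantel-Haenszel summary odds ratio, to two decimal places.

OR_MH = Σ(aᵢdᵢ/nᵢ) / Σ(bᵢcᵢ/nᵢ), where nᵢ is the stratum total.
Stratum 1 (Low): n = 687; a·d/n = 136·284/687 = 56.2213; b·c/n = 144·123/687 = 25.7817
Stratum 2 (Middle): n = 647; a·d/n = 22·284/647 = 9.6569; b·c/n = 246·95/647 = 36.1206
Stratum 3 (High): n = 696; a·d/n = 109·169/696 = 26.4670; b·c/n = 210·208/696 = 62.7586
OR_MH = (56.2213 + 9.6569 + 26.4670) / (25.7817 + 36.1206 + 62.7586) = 92.3451 / 124.6608 = 0.74077

0.74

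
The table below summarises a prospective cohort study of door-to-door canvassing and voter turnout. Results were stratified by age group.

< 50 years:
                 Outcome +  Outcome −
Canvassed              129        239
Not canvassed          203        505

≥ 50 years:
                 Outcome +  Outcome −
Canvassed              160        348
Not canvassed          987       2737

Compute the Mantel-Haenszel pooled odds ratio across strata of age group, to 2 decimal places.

1.30

OR_MH = Σ(aᵢdᵢ/nᵢ) / Σ(bᵢcᵢ/nᵢ), where nᵢ is the stratum total.
Stratum 1 (< 50 years): n = 1076; a·d/n = 129·505/1076 = 60.5437; b·c/n = 239·203/1076 = 45.0901
Stratum 2 (≥ 50 years): n = 4232; a·d/n = 160·2737/4232 = 103.4783; b·c/n = 348·987/4232 = 81.1616
OR_MH = (60.5437 + 103.4783) / (45.0901 + 81.1616) = 164.0219 / 126.2518 = 1.29917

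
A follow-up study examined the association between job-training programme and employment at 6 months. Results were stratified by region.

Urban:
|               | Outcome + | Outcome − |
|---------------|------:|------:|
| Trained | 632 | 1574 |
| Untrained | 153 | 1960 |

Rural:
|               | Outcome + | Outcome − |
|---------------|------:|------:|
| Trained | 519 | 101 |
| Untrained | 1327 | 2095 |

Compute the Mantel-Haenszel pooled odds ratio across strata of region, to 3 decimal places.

OR_MH = Σ(aᵢdᵢ/nᵢ) / Σ(bᵢcᵢ/nᵢ), where nᵢ is the stratum total.
Stratum 1 (Urban): n = 4319; a·d/n = 632·1960/4319 = 286.8071; b·c/n = 1574·153/4319 = 55.7587
Stratum 2 (Rural): n = 4042; a·d/n = 519·2095/4042 = 269.0017; b·c/n = 101·1327/4042 = 33.1586
OR_MH = (286.8071 + 269.0017) / (55.7587 + 33.1586) = 555.8089 / 88.9173 = 6.25085

6.251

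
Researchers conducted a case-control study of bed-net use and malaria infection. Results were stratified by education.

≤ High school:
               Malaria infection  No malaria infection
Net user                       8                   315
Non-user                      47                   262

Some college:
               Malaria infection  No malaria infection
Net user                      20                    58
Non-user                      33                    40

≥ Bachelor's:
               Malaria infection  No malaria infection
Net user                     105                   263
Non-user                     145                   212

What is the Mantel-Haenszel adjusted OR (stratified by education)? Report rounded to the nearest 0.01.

0.44

OR_MH = Σ(aᵢdᵢ/nᵢ) / Σ(bᵢcᵢ/nᵢ), where nᵢ is the stratum total.
Stratum 1 (≤ High school): n = 632; a·d/n = 8·262/632 = 3.3165; b·c/n = 315·47/632 = 23.4256
Stratum 2 (Some college): n = 151; a·d/n = 20·40/151 = 5.2980; b·c/n = 58·33/151 = 12.6755
Stratum 3 (≥ Bachelor's): n = 725; a·d/n = 105·212/725 = 30.7034; b·c/n = 263·145/725 = 52.6000
OR_MH = (3.3165 + 5.2980 + 30.7034) / (23.4256 + 12.6755 + 52.6000) = 39.3179 / 88.7011 = 0.44326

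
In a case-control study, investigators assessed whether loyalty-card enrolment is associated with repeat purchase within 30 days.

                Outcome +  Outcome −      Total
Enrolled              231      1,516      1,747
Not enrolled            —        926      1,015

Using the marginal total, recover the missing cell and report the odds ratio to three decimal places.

1.585

The missing cell is in the unexposed row: 1015 − 926 = 89.
So a = 231, b = 1516, c = 89, d = 926.
OR = (a·d)/(b·c) = (231 × 926) / (1516 × 89) = 213906 / 134924 = 1.58538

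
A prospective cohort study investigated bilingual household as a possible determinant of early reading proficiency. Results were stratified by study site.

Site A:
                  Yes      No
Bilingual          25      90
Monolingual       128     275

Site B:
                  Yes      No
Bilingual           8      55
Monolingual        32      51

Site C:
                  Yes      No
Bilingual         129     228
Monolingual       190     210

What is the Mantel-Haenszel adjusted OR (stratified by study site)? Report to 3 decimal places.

0.567

OR_MH = Σ(aᵢdᵢ/nᵢ) / Σ(bᵢcᵢ/nᵢ), where nᵢ is the stratum total.
Stratum 1 (Site A): n = 518; a·d/n = 25·275/518 = 13.2722; b·c/n = 90·128/518 = 22.2394
Stratum 2 (Site B): n = 146; a·d/n = 8·51/146 = 2.7945; b·c/n = 55·32/146 = 12.0548
Stratum 3 (Site C): n = 757; a·d/n = 129·210/757 = 35.7860; b·c/n = 228·190/757 = 57.2259
OR_MH = (13.2722 + 2.7945 + 35.7860) / (22.2394 + 12.0548 + 57.2259) = 51.8527 / 91.5201 = 0.56657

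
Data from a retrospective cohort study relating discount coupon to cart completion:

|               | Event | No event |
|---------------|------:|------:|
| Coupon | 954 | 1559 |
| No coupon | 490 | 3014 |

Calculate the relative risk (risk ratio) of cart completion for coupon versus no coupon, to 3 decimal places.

Cells: a = 954, b = 1559, c = 490, d = 3014.
Risk in exposed = 954/2513 = 0.37963; risk in unexposed = 490/3504 = 0.13984.
RR = 0.37963 / 0.13984 = 2.71471
The risk among the exposed is 2.71 times that among the unexposed.

2.715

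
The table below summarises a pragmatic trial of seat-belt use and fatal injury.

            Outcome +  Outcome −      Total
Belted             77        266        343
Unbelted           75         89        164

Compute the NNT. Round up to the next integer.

Risk in treated group = 77/343 = 0.22449; risk in control = 75/164 = 0.45732.
Absolute risk reduction = 0.45732 − 0.22449 = 0.23283
NNT = 1 / ARR = 1 / 0.23283 = 4.295 → round up → 5

5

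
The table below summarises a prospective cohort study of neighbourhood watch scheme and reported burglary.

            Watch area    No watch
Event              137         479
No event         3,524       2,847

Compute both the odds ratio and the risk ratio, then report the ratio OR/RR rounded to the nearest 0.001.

0.889

Reading the table with exposure as columns: a = 137 (Watch area, case), b = 3524 (Watch area, non-case), c = 479 (No watch, case), d = 2847.
OR = (137·2847)/(3524·479) = 390039/1687996 = 0.23107
Risk in exposed = 137/3661 = 0.03742; risk in unexposed = 479/3326 = 0.14402; RR = 0.25984
OR/RR = 0.23107 / 0.25984 = 0.88926
The outcome is not rare, so the OR lies further from 1 than the RR.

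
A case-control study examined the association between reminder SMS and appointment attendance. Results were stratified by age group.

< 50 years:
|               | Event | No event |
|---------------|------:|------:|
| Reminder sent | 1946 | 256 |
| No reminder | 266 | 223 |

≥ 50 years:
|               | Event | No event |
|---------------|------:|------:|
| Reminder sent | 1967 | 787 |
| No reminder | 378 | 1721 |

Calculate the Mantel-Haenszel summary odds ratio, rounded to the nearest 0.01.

OR_MH = Σ(aᵢdᵢ/nᵢ) / Σ(bᵢcᵢ/nᵢ), where nᵢ is the stratum total.
Stratum 1 (< 50 years): n = 2691; a·d/n = 1946·223/2691 = 161.2627; b·c/n = 256·266/2691 = 25.3051
Stratum 2 (≥ 50 years): n = 4853; a·d/n = 1967·1721/4853 = 697.5494; b·c/n = 787·378/4853 = 61.2994
OR_MH = (161.2627 + 697.5494) / (25.3051 + 61.2994) = 858.8121 / 86.6045 = 9.91648

9.92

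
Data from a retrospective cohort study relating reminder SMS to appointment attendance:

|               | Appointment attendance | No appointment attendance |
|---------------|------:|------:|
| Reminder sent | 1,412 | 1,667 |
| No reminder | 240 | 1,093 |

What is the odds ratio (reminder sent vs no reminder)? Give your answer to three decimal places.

Cells: a = 1412, b = 1667, c = 240, d = 1093.
OR = (a·d)/(b·c) = (1412 × 1093) / (1667 × 240) = 1543316 / 400080 = 3.85752
The odds of appointment attendance are about 3.86 times as high in the reminder sent group.

3.858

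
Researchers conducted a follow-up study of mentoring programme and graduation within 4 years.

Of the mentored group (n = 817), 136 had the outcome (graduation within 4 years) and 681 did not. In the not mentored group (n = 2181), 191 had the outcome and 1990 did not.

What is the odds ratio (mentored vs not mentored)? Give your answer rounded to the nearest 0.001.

From the description: a = 136, b = 681, c = 191, d = 1990.
OR = (a·d)/(b·c) = (136 × 1990) / (681 × 191) = 270640 / 130071 = 2.08071
The odds of graduation within 4 years are about 2.08 times as high in the mentored group.

2.081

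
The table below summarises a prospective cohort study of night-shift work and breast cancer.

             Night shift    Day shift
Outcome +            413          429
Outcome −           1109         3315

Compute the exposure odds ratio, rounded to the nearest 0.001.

2.878

Reading the table with exposure as columns: a = 413 (Night shift, case), b = 1109 (Night shift, non-case), c = 429 (Day shift, case), d = 3315.
OR = (a·d)/(b·c) = (413 × 3315) / (1109 × 429) = 1369095 / 475761 = 2.87769
The odds of breast cancer are about 2.88 times as high in the night shift group.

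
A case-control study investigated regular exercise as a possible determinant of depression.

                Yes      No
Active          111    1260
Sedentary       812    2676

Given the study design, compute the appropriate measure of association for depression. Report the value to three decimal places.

0.290

Cells: a = 111, b = 1260, c = 812, d = 2676.
This is a case-control study: participants were sampled on outcome status, so risks in the source population cannot be estimated directly — relative risk is not valid here. The odds ratio is the appropriate measure.
OR = (a·d)/(b·c) = (111 × 2676) / (1260 × 812) = 297036 / 1023120 = 0.29032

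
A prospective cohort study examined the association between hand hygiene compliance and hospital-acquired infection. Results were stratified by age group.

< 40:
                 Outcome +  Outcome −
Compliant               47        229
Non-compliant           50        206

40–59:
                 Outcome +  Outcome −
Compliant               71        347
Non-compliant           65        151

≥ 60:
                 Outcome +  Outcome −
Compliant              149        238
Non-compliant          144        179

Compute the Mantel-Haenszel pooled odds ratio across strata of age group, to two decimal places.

OR_MH = Σ(aᵢdᵢ/nᵢ) / Σ(bᵢcᵢ/nᵢ), where nᵢ is the stratum total.
Stratum 1 (< 40): n = 532; a·d/n = 47·206/532 = 18.1992; b·c/n = 229·50/532 = 21.5226
Stratum 2 (40–59): n = 634; a·d/n = 71·151/634 = 16.9101; b·c/n = 347·65/634 = 35.5757
Stratum 3 (≥ 60): n = 710; a·d/n = 149·179/710 = 37.5648; b·c/n = 238·144/710 = 48.2704
OR_MH = (18.1992 + 16.9101 + 37.5648) / (21.5226 + 35.5757 + 48.2704) = 72.6741 / 105.3687 = 0.68971

0.69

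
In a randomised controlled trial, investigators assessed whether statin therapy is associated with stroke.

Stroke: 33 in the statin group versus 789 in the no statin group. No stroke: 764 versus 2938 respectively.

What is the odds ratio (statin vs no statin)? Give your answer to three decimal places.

0.161

From the description: a = 33, b = 764, c = 789, d = 2938.
OR = (a·d)/(b·c) = (33 × 2938) / (764 × 789) = 96954 / 602796 = 0.16084
Exposure is associated with lower odds of stroke (OR = 0.16 < 1).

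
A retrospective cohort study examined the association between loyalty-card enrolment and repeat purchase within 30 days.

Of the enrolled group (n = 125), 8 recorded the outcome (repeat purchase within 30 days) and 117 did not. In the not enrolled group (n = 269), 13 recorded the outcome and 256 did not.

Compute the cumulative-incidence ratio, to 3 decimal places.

From the description: a = 8, b = 117, c = 13, d = 256.
Risk in exposed = 8/125 = 0.06400; risk in unexposed = 13/269 = 0.04833.
RR = 0.06400 / 0.04833 = 1.32431
The risk among the exposed is 1.32 times that among the unexposed.

1.324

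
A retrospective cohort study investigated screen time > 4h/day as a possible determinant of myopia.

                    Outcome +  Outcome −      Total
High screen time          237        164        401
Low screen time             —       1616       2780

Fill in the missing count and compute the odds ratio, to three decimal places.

The missing cell is in the unexposed row: 2780 − 1616 = 1164.
So a = 237, b = 164, c = 1164, d = 1616.
OR = (a·d)/(b·c) = (237 × 1616) / (164 × 1164) = 382992 / 190896 = 2.00629

2.006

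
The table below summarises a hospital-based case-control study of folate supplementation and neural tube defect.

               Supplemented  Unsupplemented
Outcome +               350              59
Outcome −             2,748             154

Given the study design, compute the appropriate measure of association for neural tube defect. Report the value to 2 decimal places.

0.33

Reading the table with exposure as columns: a = 350 (Supplemented, case), b = 2748 (Supplemented, non-case), c = 59 (Unsupplemented, case), d = 154.
This is a hospital-based case-control study: participants were sampled on outcome status, so risks in the source population cannot be estimated directly — relative risk is not valid here. The odds ratio is the appropriate measure.
OR = (a·d)/(b·c) = (350 × 154) / (2748 × 59) = 53900 / 162132 = 0.33245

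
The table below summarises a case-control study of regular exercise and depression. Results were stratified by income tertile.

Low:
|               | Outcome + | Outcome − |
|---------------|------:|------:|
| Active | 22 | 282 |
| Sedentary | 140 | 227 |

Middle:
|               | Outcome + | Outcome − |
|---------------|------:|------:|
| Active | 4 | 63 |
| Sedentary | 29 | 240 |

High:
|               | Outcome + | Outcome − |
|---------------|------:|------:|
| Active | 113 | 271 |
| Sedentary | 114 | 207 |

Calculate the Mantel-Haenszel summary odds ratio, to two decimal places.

OR_MH = Σ(aᵢdᵢ/nᵢ) / Σ(bᵢcᵢ/nᵢ), where nᵢ is the stratum total.
Stratum 1 (Low): n = 671; a·d/n = 22·227/671 = 7.4426; b·c/n = 282·140/671 = 58.8376
Stratum 2 (Middle): n = 336; a·d/n = 4·240/336 = 2.8571; b·c/n = 63·29/336 = 5.4375
Stratum 3 (High): n = 705; a·d/n = 113·207/705 = 33.1787; b·c/n = 271·114/705 = 43.8213
OR_MH = (7.4426 + 2.8571 + 33.1787) / (58.8376 + 5.4375 + 43.8213) = 43.4785 / 108.0963 = 0.40222

0.40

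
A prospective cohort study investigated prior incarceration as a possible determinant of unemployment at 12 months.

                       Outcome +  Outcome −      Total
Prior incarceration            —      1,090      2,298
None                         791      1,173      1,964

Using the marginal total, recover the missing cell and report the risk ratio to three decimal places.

1.305

The missing cell is in the exposed row: 2298 − 1090 = 1208.
So a = 1208, b = 1090, c = 791, d = 1173.
RR = [a/(a+b)] / [c/(c+d)] = (1208/2298) / (791/1964) = 0.52567/0.40275 = 1.30521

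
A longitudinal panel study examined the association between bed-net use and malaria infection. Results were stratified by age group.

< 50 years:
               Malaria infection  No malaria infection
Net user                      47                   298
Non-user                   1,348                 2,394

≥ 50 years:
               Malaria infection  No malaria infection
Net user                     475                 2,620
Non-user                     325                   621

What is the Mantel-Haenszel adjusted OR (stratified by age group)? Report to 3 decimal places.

0.325

OR_MH = Σ(aᵢdᵢ/nᵢ) / Σ(bᵢcᵢ/nᵢ), where nᵢ is the stratum total.
Stratum 1 (< 50 years): n = 4087; a·d/n = 47·2394/4087 = 27.5307; b·c/n = 298·1348/4087 = 98.2882
Stratum 2 (≥ 50 years): n = 4041; a·d/n = 475·621/4041 = 72.9955; b·c/n = 2620·325/4041 = 210.7152
OR_MH = (27.5307 + 72.9955) / (98.2882 + 210.7152) = 100.5263 / 309.0034 = 0.32532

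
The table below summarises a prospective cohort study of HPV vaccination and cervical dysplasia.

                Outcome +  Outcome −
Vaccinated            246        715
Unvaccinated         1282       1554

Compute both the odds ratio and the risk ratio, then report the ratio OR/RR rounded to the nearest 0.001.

Cells: a = 246, b = 715, c = 1282, d = 1554.
OR = (246·1554)/(715·1282) = 382284/916630 = 0.41705
Risk in exposed = 246/961 = 0.25598; risk in unexposed = 1282/2836 = 0.45205; RR = 0.56628
OR/RR = 0.41705 / 0.56628 = 0.73648
The outcome is not rare, so the OR lies further from 1 than the RR.

0.736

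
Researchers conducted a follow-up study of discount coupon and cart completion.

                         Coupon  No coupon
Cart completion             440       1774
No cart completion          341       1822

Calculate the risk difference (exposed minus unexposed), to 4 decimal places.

0.0701

Reading the table with exposure as columns: a = 440 (Coupon, case), b = 341 (Coupon, non-case), c = 1774 (No coupon, case), d = 1822.
Risk in exposed = 440/781 = 0.563380; risk in unexposed = 1774/3596 = 0.493326.
Risk difference = 0.563380 − 0.493326 = 0.070054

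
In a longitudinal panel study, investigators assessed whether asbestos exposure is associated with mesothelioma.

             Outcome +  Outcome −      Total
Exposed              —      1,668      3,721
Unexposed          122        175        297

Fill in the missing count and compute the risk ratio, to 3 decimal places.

The missing cell is in the exposed row: 3721 − 1668 = 2053.
So a = 2053, b = 1668, c = 122, d = 175.
RR = [a/(a+b)] / [c/(c+d)] = (2053/3721) / (122/297) = 0.55173/0.41077 = 1.34315

1.343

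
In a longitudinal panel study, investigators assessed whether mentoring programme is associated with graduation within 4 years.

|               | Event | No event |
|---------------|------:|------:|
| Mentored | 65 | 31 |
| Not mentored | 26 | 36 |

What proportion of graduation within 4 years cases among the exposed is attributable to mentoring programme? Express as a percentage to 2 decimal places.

38.06

Cells: a = 65, b = 31, c = 26, d = 36.
Risk in exposed = 65/96 = 0.67708; risk in unexposed = 26/62 = 0.41935.
RR = 0.67708/0.41935 = 1.61458
AR% = (RR − 1)/RR × 100 = (1.61458 − 1)/1.61458 × 100 = 38.0645%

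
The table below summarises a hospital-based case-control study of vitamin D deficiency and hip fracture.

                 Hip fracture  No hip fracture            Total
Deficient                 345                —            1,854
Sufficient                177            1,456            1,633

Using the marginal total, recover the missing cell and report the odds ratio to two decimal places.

The missing cell is in the exposed row: 1854 − 345 = 1509.
So a = 345, b = 1509, c = 177, d = 1456.
OR = (a·d)/(b·c) = (345 × 1456) / (1509 × 177) = 502320 / 267093 = 1.88069

1.88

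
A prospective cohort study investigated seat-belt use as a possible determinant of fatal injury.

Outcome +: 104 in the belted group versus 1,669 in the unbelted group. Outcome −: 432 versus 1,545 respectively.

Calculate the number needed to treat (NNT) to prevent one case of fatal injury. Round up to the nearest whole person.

4

Risk in treated group = 104/536 = 0.19403; risk in control = 1669/3214 = 0.51929.
Absolute risk reduction = 0.51929 − 0.19403 = 0.32526
NNT = 1 / ARR = 1 / 0.32526 = 3.074 → round up → 4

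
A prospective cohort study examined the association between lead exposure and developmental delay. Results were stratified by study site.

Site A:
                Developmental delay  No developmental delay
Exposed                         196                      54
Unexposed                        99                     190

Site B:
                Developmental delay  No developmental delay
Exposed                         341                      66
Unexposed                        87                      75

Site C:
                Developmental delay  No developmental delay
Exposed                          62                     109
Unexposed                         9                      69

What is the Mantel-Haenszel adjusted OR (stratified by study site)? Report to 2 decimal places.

OR_MH = Σ(aᵢdᵢ/nᵢ) / Σ(bᵢcᵢ/nᵢ), where nᵢ is the stratum total.
Stratum 1 (Site A): n = 539; a·d/n = 196·190/539 = 69.0909; b·c/n = 54·99/539 = 9.9184
Stratum 2 (Site B): n = 569; a·d/n = 341·75/569 = 44.9473; b·c/n = 66·87/569 = 10.0914
Stratum 3 (Site C): n = 249; a·d/n = 62·69/249 = 17.1807; b·c/n = 109·9/249 = 3.9398
OR_MH = (69.0909 + 44.9473 + 17.1807) / (9.9184 + 10.0914 + 3.9398) = 131.2189 / 23.9495 = 5.47898

5.48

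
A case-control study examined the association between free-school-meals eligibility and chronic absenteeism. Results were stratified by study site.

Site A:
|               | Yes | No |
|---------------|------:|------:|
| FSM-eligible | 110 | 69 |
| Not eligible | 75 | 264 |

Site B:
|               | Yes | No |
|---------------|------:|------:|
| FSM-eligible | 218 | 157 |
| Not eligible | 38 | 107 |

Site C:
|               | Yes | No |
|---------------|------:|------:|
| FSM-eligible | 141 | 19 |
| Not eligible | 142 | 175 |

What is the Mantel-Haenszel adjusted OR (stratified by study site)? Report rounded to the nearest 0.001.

5.629

OR_MH = Σ(aᵢdᵢ/nᵢ) / Σ(bᵢcᵢ/nᵢ), where nᵢ is the stratum total.
Stratum 1 (Site A): n = 518; a·d/n = 110·264/518 = 56.0618; b·c/n = 69·75/518 = 9.9903
Stratum 2 (Site B): n = 520; a·d/n = 218·107/520 = 44.8577; b·c/n = 157·38/520 = 11.4731
Stratum 3 (Site C): n = 477; a·d/n = 141·175/477 = 51.7296; b·c/n = 19·142/477 = 5.6562
OR_MH = (56.0618 + 44.8577 + 51.7296) / (9.9903 + 11.4731 + 5.6562) = 152.6490 / 27.1196 = 5.62873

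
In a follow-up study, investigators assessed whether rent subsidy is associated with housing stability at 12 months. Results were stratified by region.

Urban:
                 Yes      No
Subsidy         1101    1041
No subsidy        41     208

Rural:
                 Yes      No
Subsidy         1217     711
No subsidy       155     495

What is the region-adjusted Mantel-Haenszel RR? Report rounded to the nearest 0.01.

RR_MH = Σ(aᵢ·n₀ᵢ/nᵢ) / Σ(cᵢ·n₁ᵢ/nᵢ), with n₁ᵢ = aᵢ+bᵢ (exposed), n₀ᵢ = cᵢ+dᵢ (unexposed), nᵢ = n₁ᵢ+n₀ᵢ.
Stratum 1 (Urban): n₁ = 2142, n₀ = 249, n = 2391; a·n₀/n = 1101·249/2391 = 114.6587; c·n₁/n = 41·2142/2391 = 36.7302
Stratum 2 (Rural): n₁ = 1928, n₀ = 650, n = 2578; a·n₀/n = 1217·650/2578 = 306.8464; c·n₁/n = 155·1928/2578 = 115.9193
RR_MH = (114.6587 + 306.8464) / (36.7302 + 115.9193) = 421.5051 / 152.6496 = 2.76126

2.76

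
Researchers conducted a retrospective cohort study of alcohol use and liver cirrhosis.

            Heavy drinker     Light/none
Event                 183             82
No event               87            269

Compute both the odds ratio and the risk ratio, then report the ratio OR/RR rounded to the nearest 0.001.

2.378

Reading the table with exposure as columns: a = 183 (Heavy drinker, case), b = 87 (Heavy drinker, non-case), c = 82 (Light/none, case), d = 269.
OR = (183·269)/(87·82) = 49227/7134 = 6.90034
Risk in exposed = 183/270 = 0.67778; risk in unexposed = 82/351 = 0.23362; RR = 2.90122
OR/RR = 6.90034 / 2.90122 = 2.37843
The outcome is not rare, so the OR lies further from 1 than the RR.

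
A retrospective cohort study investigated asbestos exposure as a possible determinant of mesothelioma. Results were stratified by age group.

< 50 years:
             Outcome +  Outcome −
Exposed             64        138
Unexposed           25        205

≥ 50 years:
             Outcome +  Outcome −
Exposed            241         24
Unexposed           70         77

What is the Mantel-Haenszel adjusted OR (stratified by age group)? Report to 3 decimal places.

6.251

OR_MH = Σ(aᵢdᵢ/nᵢ) / Σ(bᵢcᵢ/nᵢ), where nᵢ is the stratum total.
Stratum 1 (< 50 years): n = 432; a·d/n = 64·205/432 = 30.3704; b·c/n = 138·25/432 = 7.9861
Stratum 2 (≥ 50 years): n = 412; a·d/n = 241·77/412 = 45.0413; b·c/n = 24·70/412 = 4.0777
OR_MH = (30.3704 + 45.0413) / (7.9861 + 4.0777) = 75.4116 / 12.0638 = 6.25108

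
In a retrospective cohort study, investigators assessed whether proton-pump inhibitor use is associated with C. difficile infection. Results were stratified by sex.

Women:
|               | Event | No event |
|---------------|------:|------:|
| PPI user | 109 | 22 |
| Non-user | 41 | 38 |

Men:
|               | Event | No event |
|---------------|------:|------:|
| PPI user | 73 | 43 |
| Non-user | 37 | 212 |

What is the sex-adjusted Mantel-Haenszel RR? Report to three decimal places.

RR_MH = Σ(aᵢ·n₀ᵢ/nᵢ) / Σ(cᵢ·n₁ᵢ/nᵢ), with n₁ᵢ = aᵢ+bᵢ (exposed), n₀ᵢ = cᵢ+dᵢ (unexposed), nᵢ = n₁ᵢ+n₀ᵢ.
Stratum 1 (Women): n₁ = 131, n₀ = 79, n = 210; a·n₀/n = 109·79/210 = 41.0048; c·n₁/n = 41·131/210 = 25.5762
Stratum 2 (Men): n₁ = 116, n₀ = 249, n = 365; a·n₀/n = 73·249/365 = 49.8000; c·n₁/n = 37·116/365 = 11.7589
RR_MH = (41.0048 + 49.8000) / (25.5762 + 11.7589) = 90.8048 / 37.3351 = 2.43216

2.432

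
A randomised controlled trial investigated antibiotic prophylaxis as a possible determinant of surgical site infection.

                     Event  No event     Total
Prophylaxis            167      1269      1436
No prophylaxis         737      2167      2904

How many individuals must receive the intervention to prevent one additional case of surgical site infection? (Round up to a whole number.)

8

Risk in treated group = 167/1436 = 0.11630; risk in control = 737/2904 = 0.25379.
Absolute risk reduction = 0.25379 − 0.11630 = 0.13749
NNT = 1 / ARR = 1 / 0.13749 = 7.273 → round up → 8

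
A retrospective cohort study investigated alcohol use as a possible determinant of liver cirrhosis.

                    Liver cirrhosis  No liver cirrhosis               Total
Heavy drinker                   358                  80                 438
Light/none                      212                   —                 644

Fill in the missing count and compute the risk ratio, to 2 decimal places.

2.48

The missing cell is in the unexposed row: 644 − 212 = 432.
So a = 358, b = 80, c = 212, d = 432.
RR = [a/(a+b)] / [c/(c+d)] = (358/438) / (212/644) = 0.81735/0.32919 = 2.48290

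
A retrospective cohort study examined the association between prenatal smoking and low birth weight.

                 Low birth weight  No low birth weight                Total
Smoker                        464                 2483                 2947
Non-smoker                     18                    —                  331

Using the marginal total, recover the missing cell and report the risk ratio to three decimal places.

The missing cell is in the unexposed row: 331 − 18 = 313.
So a = 464, b = 2483, c = 18, d = 313.
RR = [a/(a+b)] / [c/(c+d)] = (464/2947) / (18/331) = 0.15745/0.05438 = 2.89530

2.895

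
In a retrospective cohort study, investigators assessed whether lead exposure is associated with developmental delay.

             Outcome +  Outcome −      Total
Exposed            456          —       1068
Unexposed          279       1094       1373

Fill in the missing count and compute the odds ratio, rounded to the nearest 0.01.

2.92

The missing cell is in the exposed row: 1068 − 456 = 612.
So a = 456, b = 612, c = 279, d = 1094.
OR = (a·d)/(b·c) = (456 × 1094) / (612 × 279) = 498864 / 170748 = 2.92164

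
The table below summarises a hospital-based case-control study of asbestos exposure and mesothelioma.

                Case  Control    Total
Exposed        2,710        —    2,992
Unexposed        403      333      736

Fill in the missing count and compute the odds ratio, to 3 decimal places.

7.941

The missing cell is in the exposed row: 2992 − 2710 = 282.
So a = 2710, b = 282, c = 403, d = 333.
OR = (a·d)/(b·c) = (2710 × 333) / (282 × 403) = 902430 / 113646 = 7.94071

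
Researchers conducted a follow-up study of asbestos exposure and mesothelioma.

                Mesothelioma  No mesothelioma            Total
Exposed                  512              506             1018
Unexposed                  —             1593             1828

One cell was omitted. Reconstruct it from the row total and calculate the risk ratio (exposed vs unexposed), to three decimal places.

The missing cell is in the unexposed row: 1828 − 1593 = 235.
So a = 512, b = 506, c = 235, d = 1593.
RR = [a/(a+b)] / [c/(c+d)] = (512/1018) / (235/1828) = 0.50295/0.12856 = 3.91229

3.912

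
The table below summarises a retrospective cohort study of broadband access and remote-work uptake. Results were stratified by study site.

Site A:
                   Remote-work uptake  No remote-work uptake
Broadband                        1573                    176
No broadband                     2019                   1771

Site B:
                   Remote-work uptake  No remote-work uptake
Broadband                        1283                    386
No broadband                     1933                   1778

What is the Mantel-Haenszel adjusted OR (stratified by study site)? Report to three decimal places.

4.570

OR_MH = Σ(aᵢdᵢ/nᵢ) / Σ(bᵢcᵢ/nᵢ), where nᵢ is the stratum total.
Stratum 1 (Site A): n = 5539; a·d/n = 1573·1771/5539 = 502.9397; b·c/n = 176·2019/5539 = 64.1531
Stratum 2 (Site B): n = 5380; a·d/n = 1283·1778/5380 = 424.0100; b·c/n = 386·1933/5380 = 138.6874
OR_MH = (502.9397 + 424.0100) / (64.1531 + 138.6874) = 926.9497 / 202.8405 = 4.56985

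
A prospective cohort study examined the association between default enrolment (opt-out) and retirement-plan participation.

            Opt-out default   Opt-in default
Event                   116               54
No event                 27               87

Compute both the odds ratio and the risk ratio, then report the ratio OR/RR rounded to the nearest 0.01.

Reading the table with exposure as columns: a = 116 (Opt-out default, case), b = 27 (Opt-out default, non-case), c = 54 (Opt-in default, case), d = 87.
OR = (116·87)/(27·54) = 10092/1458 = 6.92181
Risk in exposed = 116/143 = 0.81119; risk in unexposed = 54/141 = 0.38298; RR = 2.11810
OR/RR = 6.92181 / 2.11810 = 3.26793
The outcome is not rare, so the OR lies further from 1 than the RR.

3.27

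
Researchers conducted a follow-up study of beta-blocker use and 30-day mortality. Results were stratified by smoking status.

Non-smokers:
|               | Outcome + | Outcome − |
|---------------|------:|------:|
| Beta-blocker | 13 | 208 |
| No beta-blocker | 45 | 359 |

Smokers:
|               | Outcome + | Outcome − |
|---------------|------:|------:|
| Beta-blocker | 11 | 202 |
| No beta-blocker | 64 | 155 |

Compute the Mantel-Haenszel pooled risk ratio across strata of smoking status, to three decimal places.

RR_MH = Σ(aᵢ·n₀ᵢ/nᵢ) / Σ(cᵢ·n₁ᵢ/nᵢ), with n₁ᵢ = aᵢ+bᵢ (exposed), n₀ᵢ = cᵢ+dᵢ (unexposed), nᵢ = n₁ᵢ+n₀ᵢ.
Stratum 1 (Non-smokers): n₁ = 221, n₀ = 404, n = 625; a·n₀/n = 13·404/625 = 8.4032; c·n₁/n = 45·221/625 = 15.9120
Stratum 2 (Smokers): n₁ = 213, n₀ = 219, n = 432; a·n₀/n = 11·219/432 = 5.5764; c·n₁/n = 64·213/432 = 31.5556
RR_MH = (8.4032 + 5.5764) / (15.9120 + 31.5556) = 13.9796 / 47.4676 = 0.29451

0.295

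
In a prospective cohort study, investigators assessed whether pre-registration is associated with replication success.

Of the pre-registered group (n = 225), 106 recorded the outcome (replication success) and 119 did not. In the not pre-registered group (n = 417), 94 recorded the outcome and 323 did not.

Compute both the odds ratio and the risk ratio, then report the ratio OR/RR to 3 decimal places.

1.465

From the description: a = 106, b = 119, c = 94, d = 323.
OR = (106·323)/(119·94) = 34238/11186 = 3.06079
Risk in exposed = 106/225 = 0.47111; risk in unexposed = 94/417 = 0.22542; RR = 2.08993
OR/RR = 3.06079 / 2.08993 = 1.46454
The outcome is not rare, so the OR lies further from 1 than the RR.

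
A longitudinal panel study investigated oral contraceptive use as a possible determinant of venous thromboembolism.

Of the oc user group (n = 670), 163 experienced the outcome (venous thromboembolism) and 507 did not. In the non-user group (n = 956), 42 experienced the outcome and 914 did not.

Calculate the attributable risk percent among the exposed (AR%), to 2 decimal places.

81.94

From the description: a = 163, b = 507, c = 42, d = 914.
Risk in exposed = 163/670 = 0.24328; risk in unexposed = 42/956 = 0.04393.
RR = 0.24328/0.04393 = 5.53760
AR% = (RR − 1)/RR × 100 = (5.53760 − 1)/5.53760 × 100 = 81.9416%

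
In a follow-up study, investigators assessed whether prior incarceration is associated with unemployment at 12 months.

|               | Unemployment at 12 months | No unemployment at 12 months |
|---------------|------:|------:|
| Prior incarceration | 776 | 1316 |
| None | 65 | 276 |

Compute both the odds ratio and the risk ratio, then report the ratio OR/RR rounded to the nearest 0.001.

1.287

Cells: a = 776, b = 1316, c = 65, d = 276.
OR = (776·276)/(1316·65) = 214176/85540 = 2.50381
Risk in exposed = 776/2092 = 0.37094; risk in unexposed = 65/341 = 0.19062; RR = 1.94599
OR/RR = 2.50381 / 1.94599 = 1.28665
The outcome is not rare, so the OR lies further from 1 than the RR.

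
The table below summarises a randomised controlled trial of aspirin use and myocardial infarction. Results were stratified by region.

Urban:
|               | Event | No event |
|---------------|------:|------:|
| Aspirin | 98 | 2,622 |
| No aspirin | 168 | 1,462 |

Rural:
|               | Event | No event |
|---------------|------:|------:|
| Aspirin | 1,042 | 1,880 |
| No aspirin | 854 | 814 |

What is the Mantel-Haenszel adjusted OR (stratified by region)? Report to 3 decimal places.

0.483

OR_MH = Σ(aᵢdᵢ/nᵢ) / Σ(bᵢcᵢ/nᵢ), where nᵢ is the stratum total.
Stratum 1 (Urban): n = 4350; a·d/n = 98·1462/4350 = 32.9370; b·c/n = 2622·168/4350 = 101.2634
Stratum 2 (Rural): n = 4590; a·d/n = 1042·814/4590 = 184.7904; b·c/n = 1880·854/4590 = 349.7865
OR_MH = (32.9370 + 184.7904) / (101.2634 + 349.7865) = 217.7274 / 451.0499 = 0.48271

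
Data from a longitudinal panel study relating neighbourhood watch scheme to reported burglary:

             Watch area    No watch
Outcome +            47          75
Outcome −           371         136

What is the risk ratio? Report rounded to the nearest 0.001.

Reading the table with exposure as columns: a = 47 (Watch area, case), b = 371 (Watch area, non-case), c = 75 (No watch, case), d = 136.
Risk in exposed = 47/418 = 0.11244; risk in unexposed = 75/211 = 0.35545.
RR = 0.11244 / 0.35545 = 0.31633
The risk is 68% lower among the exposed than among the unexposed.

0.316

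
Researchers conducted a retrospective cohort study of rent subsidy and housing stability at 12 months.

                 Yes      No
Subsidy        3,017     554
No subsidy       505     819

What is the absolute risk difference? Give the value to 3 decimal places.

0.463

Cells: a = 3017, b = 554, c = 505, d = 819.
Risk in exposed = 3017/3571 = 0.844861; risk in unexposed = 505/1324 = 0.381420.
Risk difference = 0.844861 − 0.381420 = 0.463441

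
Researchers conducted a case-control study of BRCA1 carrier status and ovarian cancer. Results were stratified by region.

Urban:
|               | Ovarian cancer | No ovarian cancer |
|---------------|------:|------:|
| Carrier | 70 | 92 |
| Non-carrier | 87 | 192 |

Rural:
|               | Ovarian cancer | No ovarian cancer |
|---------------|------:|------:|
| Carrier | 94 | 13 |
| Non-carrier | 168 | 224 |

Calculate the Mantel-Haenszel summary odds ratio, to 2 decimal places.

OR_MH = Σ(aᵢdᵢ/nᵢ) / Σ(bᵢcᵢ/nᵢ), where nᵢ is the stratum total.
Stratum 1 (Urban): n = 441; a·d/n = 70·192/441 = 30.4762; b·c/n = 92·87/441 = 18.1497
Stratum 2 (Rural): n = 499; a·d/n = 94·224/499 = 42.1964; b·c/n = 13·168/499 = 4.3768
OR_MH = (30.4762 + 42.1964) / (18.1497 + 4.3768) = 72.6726 / 22.5264 = 3.22611

3.23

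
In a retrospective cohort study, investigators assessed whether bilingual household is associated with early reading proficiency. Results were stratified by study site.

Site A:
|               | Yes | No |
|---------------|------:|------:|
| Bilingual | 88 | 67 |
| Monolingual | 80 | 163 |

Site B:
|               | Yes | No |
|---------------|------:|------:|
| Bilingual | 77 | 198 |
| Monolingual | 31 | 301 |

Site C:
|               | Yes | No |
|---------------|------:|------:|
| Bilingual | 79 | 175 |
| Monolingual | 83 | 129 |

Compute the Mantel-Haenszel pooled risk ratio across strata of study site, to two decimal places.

1.46

RR_MH = Σ(aᵢ·n₀ᵢ/nᵢ) / Σ(cᵢ·n₁ᵢ/nᵢ), with n₁ᵢ = aᵢ+bᵢ (exposed), n₀ᵢ = cᵢ+dᵢ (unexposed), nᵢ = n₁ᵢ+n₀ᵢ.
Stratum 1 (Site A): n₁ = 155, n₀ = 243, n = 398; a·n₀/n = 88·243/398 = 53.7286; c·n₁/n = 80·155/398 = 31.1558
Stratum 2 (Site B): n₁ = 275, n₀ = 332, n = 607; a·n₀/n = 77·332/607 = 42.1153; c·n₁/n = 31·275/607 = 14.0445
Stratum 3 (Site C): n₁ = 254, n₀ = 212, n = 466; a·n₀/n = 79·212/466 = 35.9399; c·n₁/n = 83·254/466 = 45.2403
RR_MH = (53.7286 + 42.1153 + 35.9399) / (31.1558 + 14.0445 + 45.2403) = 131.7839 / 90.4406 = 1.45713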